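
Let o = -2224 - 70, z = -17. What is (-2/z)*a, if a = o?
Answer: -4588/17 ≈ -269.88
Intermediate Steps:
o = -2294
a = -2294
(-2/z)*a = -2/(-17)*(-2294) = -2*(-1/17)*(-2294) = (2/17)*(-2294) = -4588/17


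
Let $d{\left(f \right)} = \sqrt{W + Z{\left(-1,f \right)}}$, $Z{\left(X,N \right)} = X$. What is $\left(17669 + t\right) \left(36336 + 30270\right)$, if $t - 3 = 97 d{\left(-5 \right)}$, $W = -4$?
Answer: $1177061232 + 6460782 i \sqrt{5} \approx 1.1771 \cdot 10^{9} + 1.4447 \cdot 10^{7} i$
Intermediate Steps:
$d{\left(f \right)} = i \sqrt{5}$ ($d{\left(f \right)} = \sqrt{-4 - 1} = \sqrt{-5} = i \sqrt{5}$)
$t = 3 + 97 i \sqrt{5} \approx 3.0 + 216.9 i$
$\left(17669 + t\right) \left(36336 + 30270\right) = \left(17669 + \left(3 + 97 i \sqrt{5}\right)\right) \left(36336 + 30270\right) = \left(17672 + 97 i \sqrt{5}\right) 66606 = 1177061232 + 6460782 i \sqrt{5}$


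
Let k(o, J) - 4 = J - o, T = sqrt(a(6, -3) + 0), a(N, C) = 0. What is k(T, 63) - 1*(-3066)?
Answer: 3133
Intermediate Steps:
T = 0 (T = sqrt(0 + 0) = sqrt(0) = 0)
k(o, J) = 4 + J - o (k(o, J) = 4 + (J - o) = 4 + J - o)
k(T, 63) - 1*(-3066) = (4 + 63 - 1*0) - 1*(-3066) = (4 + 63 + 0) + 3066 = 67 + 3066 = 3133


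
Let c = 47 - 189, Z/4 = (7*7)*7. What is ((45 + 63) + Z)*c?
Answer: -210160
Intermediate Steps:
Z = 1372 (Z = 4*((7*7)*7) = 4*(49*7) = 4*343 = 1372)
c = -142
((45 + 63) + Z)*c = ((45 + 63) + 1372)*(-142) = (108 + 1372)*(-142) = 1480*(-142) = -210160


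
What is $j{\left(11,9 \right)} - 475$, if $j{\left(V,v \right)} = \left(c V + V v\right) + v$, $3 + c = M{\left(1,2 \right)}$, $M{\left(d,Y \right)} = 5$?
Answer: $-345$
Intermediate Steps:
$c = 2$ ($c = -3 + 5 = 2$)
$j{\left(V,v \right)} = v + 2 V + V v$ ($j{\left(V,v \right)} = \left(2 V + V v\right) + v = v + 2 V + V v$)
$j{\left(11,9 \right)} - 475 = \left(9 + 2 \cdot 11 + 11 \cdot 9\right) - 475 = \left(9 + 22 + 99\right) - 475 = 130 - 475 = -345$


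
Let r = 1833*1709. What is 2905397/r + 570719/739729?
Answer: 3937039044656/2317272846213 ≈ 1.6990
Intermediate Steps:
r = 3132597
2905397/r + 570719/739729 = 2905397/3132597 + 570719/739729 = 3937039044656/2317272846213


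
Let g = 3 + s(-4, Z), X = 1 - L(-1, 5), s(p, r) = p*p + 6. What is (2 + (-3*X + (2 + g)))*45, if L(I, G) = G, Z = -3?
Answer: 1845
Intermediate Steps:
s(p, r) = 6 + p² (s(p, r) = p² + 6 = 6 + p²)
X = -4 (X = 1 - 1*5 = 1 - 5 = -4)
g = 25 (g = 3 + (6 + (-4)²) = 3 + (6 + 16) = 3 + 22 = 25)
(2 + (-3*X + (2 + g)))*45 = (2 + (-3*(-4) + (2 + 25)))*45 = (2 + (12 + 27))*45 = (2 + 39)*45 = 41*45 = 1845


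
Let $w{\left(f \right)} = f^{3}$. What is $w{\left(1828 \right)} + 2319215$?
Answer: $6110734767$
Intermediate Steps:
$w{\left(1828 \right)} + 2319215 = 1828^{3} + 2319215 = 6108415552 + 2319215 = 6110734767$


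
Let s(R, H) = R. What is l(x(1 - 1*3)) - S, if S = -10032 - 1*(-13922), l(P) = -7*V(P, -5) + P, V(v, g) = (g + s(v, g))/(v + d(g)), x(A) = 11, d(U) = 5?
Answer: -31053/8 ≈ -3881.6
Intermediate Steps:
V(v, g) = (g + v)/(5 + v) (V(v, g) = (g + v)/(v + 5) = (g + v)/(5 + v))
l(P) = P - 7*(-5 + P)/(5 + P) (l(P) = -7*(-5 + P)/(5 + P) + P = P - 7*(-5 + P)/(5 + P))
S = 3890 (S = -10032 + 13922 = 3890)
l(x(1 - 1*3)) - S = (35 + 11² - 2*11)/(5 + 11) - 1*3890 = (35 + 121 - 22)/16 - 3890 = (1/16)*134 - 3890 = 67/8 - 3890 = -31053/8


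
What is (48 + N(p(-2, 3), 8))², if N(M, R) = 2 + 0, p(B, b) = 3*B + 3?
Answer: 2500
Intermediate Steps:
p(B, b) = 3 + 3*B
N(M, R) = 2
(48 + N(p(-2, 3), 8))² = (48 + 2)² = 50² = 2500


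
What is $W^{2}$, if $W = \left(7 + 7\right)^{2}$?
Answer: $38416$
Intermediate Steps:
$W = 196$ ($W = 14^{2} = 196$)
$W^{2} = 196^{2} = 38416$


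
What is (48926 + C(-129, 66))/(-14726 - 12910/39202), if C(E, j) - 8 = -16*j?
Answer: -938456678/288650781 ≈ -3.2512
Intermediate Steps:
C(E, j) = 8 - 16*j
(48926 + C(-129, 66))/(-14726 - 12910/39202) = (48926 + (8 - 16*66))/(-14726 - 12910/39202) = (48926 + (8 - 1056))/(-14726 - 12910*1/39202) = (48926 - 1048)/(-14726 - 6455/19601) = 47878/(-288650781/19601) = 47878*(-19601/288650781) = -938456678/288650781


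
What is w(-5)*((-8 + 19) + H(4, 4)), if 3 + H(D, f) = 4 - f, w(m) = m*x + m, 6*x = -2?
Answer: -80/3 ≈ -26.667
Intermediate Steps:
x = -⅓ (x = (⅙)*(-2) = -⅓ ≈ -0.33333)
w(m) = 2*m/3 (w(m) = m*(-⅓) + m = -m/3 + m = 2*m/3)
H(D, f) = 1 - f (H(D, f) = -3 + (4 - f) = 1 - f)
w(-5)*((-8 + 19) + H(4, 4)) = ((⅔)*(-5))*((-8 + 19) + (1 - 1*4)) = -10*(11 + (1 - 4))/3 = -10*(11 - 3)/3 = -10/3*8 = -80/3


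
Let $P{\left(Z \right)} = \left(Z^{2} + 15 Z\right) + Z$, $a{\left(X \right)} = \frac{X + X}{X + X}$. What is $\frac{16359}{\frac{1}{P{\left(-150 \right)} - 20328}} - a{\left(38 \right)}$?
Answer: $-3729853$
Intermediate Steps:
$a{\left(X \right)} = 1$ ($a{\left(X \right)} = \frac{2 X}{2 X} = 2 X \frac{1}{2 X} = 1$)
$P{\left(Z \right)} = Z^{2} + 16 Z$
$\frac{16359}{\frac{1}{P{\left(-150 \right)} - 20328}} - a{\left(38 \right)} = \frac{16359}{\frac{1}{- 150 \left(16 - 150\right) - 20328}} - 1 = \frac{16359}{\frac{1}{\left(-150\right) \left(-134\right) - 20328}} - 1 = \frac{16359}{\frac{1}{20100 - 20328}} - 1 = \frac{16359}{\frac{1}{-228}} - 1 = \frac{16359}{- \frac{1}{228}} - 1 = 16359 \left(-228\right) - 1 = -3729852 - 1 = -3729853$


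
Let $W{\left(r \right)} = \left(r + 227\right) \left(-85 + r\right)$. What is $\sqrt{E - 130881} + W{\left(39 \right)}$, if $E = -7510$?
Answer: $-12236 + i \sqrt{138391} \approx -12236.0 + 372.01 i$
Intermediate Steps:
$W{\left(r \right)} = \left(-85 + r\right) \left(227 + r\right)$ ($W{\left(r \right)} = \left(227 + r\right) \left(-85 + r\right) = \left(-85 + r\right) \left(227 + r\right)$)
$\sqrt{E - 130881} + W{\left(39 \right)} = \sqrt{-7510 - 130881} + \left(-19295 + 39^{2} + 142 \cdot 39\right) = \sqrt{-138391} + \left(-19295 + 1521 + 5538\right) = i \sqrt{138391} - 12236 = -12236 + i \sqrt{138391}$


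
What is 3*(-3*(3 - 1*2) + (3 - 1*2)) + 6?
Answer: 0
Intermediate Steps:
3*(-3*(3 - 1*2) + (3 - 1*2)) + 6 = 3*(-3*(3 - 2) + (3 - 2)) + 6 = 3*(-3*1 + 1) + 6 = 3*(-3 + 1) + 6 = 3*(-2) + 6 = -6 + 6 = 0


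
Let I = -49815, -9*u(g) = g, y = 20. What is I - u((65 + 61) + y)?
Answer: -448189/9 ≈ -49799.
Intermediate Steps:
u(g) = -g/9
I - u((65 + 61) + y) = -49815 - (-1)*((65 + 61) + 20)/9 = -49815 - (-1)*(126 + 20)/9 = -49815 - (-1)*146/9 = -49815 - 1*(-146/9) = -49815 + 146/9 = -448189/9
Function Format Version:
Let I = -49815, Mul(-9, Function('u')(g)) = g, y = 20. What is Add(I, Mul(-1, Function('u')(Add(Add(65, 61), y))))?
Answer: Rational(-448189, 9) ≈ -49799.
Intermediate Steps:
Function('u')(g) = Mul(Rational(-1, 9), g)
Add(I, Mul(-1, Function('u')(Add(Add(65, 61), y)))) = Add(-49815, Mul(-1, Mul(Rational(-1, 9), Add(Add(65, 61), 20)))) = Add(-49815, Mul(-1, Mul(Rational(-1, 9), Add(126, 20)))) = Add(-49815, Mul(-1, Mul(Rational(-1, 9), 146))) = Add(-49815, Mul(-1, Rational(-146, 9))) = Add(-49815, Rational(146, 9)) = Rational(-448189, 9)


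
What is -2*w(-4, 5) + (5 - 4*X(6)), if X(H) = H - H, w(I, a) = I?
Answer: 13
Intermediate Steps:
X(H) = 0
-2*w(-4, 5) + (5 - 4*X(6)) = -2*(-4) + (5 - 4*0) = 8 + (5 + 0) = 8 + 5 = 13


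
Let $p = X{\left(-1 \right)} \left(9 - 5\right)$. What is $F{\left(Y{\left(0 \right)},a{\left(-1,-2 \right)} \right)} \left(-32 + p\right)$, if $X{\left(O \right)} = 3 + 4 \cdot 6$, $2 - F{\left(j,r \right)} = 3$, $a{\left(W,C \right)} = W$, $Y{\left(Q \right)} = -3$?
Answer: $-76$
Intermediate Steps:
$F{\left(j,r \right)} = -1$ ($F{\left(j,r \right)} = 2 - 3 = -1$)
$X{\left(O \right)} = 27$ ($X{\left(O \right)} = 3 + 24 = 27$)
$p = 108$ ($p = 27 \left(9 - 5\right) = 27 \cdot 4 = 108$)
$F{\left(Y{\left(0 \right)},a{\left(-1,-2 \right)} \right)} \left(-32 + p\right) = - (-32 + 108) = \left(-1\right) 76 = -76$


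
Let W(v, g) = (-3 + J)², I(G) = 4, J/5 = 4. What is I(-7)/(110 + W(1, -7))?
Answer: 4/399 ≈ 0.010025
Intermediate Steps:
J = 20 (J = 5*4 = 20)
W(v, g) = 289 (W(v, g) = (-3 + 20)² = 17² = 289)
I(-7)/(110 + W(1, -7)) = 4/(110 + 289) = 4/399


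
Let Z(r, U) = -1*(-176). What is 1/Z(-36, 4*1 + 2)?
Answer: 1/176 ≈ 0.0056818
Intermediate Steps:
Z(r, U) = 176
1/Z(-36, 4*1 + 2) = 1/176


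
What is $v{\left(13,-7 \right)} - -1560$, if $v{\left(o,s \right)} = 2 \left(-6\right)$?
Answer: $1548$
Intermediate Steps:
$v{\left(o,s \right)} = -12$
$v{\left(13,-7 \right)} - -1560 = -12 - -1560 = -12 + 1560 = 1548$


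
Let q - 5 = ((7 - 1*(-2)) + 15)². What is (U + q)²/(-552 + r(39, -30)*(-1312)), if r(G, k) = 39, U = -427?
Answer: -5929/12930 ≈ -0.45855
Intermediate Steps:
q = 581 (q = 5 + ((7 - 1*(-2)) + 15)² = 5 + ((7 + 2) + 15)² = 5 + (9 + 15)² = 5 + 24² = 5 + 576 = 581)
(U + q)²/(-552 + r(39, -30)*(-1312)) = (-427 + 581)²/(-552 + 39*(-1312)) = 154²/(-552 - 51168) = 23716/(-51720) = 23716*(-1/51720) = -5929/12930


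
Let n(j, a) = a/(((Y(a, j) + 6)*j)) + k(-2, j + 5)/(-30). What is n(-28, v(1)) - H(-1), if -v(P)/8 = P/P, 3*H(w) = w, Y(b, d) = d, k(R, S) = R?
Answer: 149/385 ≈ 0.38701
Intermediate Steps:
H(w) = w/3
v(P) = -8 (v(P) = -8*P/P = -8*1 = -8)
n(j, a) = 1/15 + a/(j*(6 + j)) (n(j, a) = a/(((j + 6)*j)) - 2/(-30) = a/(((6 + j)*j)) - 2*(-1/30) = a/((j*(6 + j))) + 1/15 = a*(1/(j*(6 + j))) + 1/15 = a/(j*(6 + j)) + 1/15 = 1/15 + a/(j*(6 + j)))
n(-28, v(1)) - H(-1) = (1/15)*((-28)**2 + 6*(-28) + 15*(-8))/(-28*(6 - 28)) - (-1)/3 = (1/15)*(-1/28)*(784 - 168 - 120)/(-22) - 1*(-1/3) = (1/15)*(-1/28)*(-1/22)*496 + 1/3 = 62/1155 + 1/3 = 149/385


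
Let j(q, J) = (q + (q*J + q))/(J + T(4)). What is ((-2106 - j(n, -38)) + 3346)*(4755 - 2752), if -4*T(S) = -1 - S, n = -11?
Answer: 122759864/49 ≈ 2.5053e+6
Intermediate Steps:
T(S) = 1/4 + S/4 (T(S) = -(-1 - S)/4 = 1/4 + S/4)
j(q, J) = (2*q + J*q)/(5/4 + J) (j(q, J) = (q + (q*J + q))/(J + (1/4 + (1/4)*4)) = (q + (J*q + q))/(J + (1/4 + 1)) = (q + (q + J*q))/(J + 5/4) = (2*q + J*q)/(5/4 + J))
((-2106 - j(n, -38)) + 3346)*(4755 - 2752) = ((-2106 - 4*(-11)*(2 - 38)/(5 + 4*(-38))) + 3346)*(4755 - 2752) = ((-2106 - 4*(-11)*(-36)/(5 - 152)) + 3346)*2003 = ((-2106 - 4*(-11)*(-36)/(-147)) + 3346)*2003 = ((-2106 - 4*(-11)*(-1)*(-36)/147) + 3346)*2003 = ((-2106 - 1*(-528/49)) + 3346)*2003 = ((-2106 + 528/49) + 3346)*2003 = (-102666/49 + 3346)*2003 = (61288/49)*2003 = 122759864/49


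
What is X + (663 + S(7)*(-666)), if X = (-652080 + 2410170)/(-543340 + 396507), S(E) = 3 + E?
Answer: -882315591/146833 ≈ -6009.0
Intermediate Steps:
X = -1758090/146833 (X = 1758090/(-146833) = 1758090*(-1/146833) = -1758090/146833 ≈ -11.973)
X + (663 + S(7)*(-666)) = -1758090/146833 + (663 + (3 + 7)*(-666)) = -1758090/146833 + (663 + 10*(-666)) = -1758090/146833 + (663 - 6660) = -1758090/146833 - 5997 = -882315591/146833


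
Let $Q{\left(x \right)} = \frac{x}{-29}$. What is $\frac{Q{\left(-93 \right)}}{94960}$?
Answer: $\frac{93}{2753840} \approx 3.3771 \cdot 10^{-5}$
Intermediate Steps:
$Q{\left(x \right)} = - \frac{x}{29}$ ($Q{\left(x \right)} = x \left(- \frac{1}{29}\right) = - \frac{x}{29}$)
$\frac{Q{\left(-93 \right)}}{94960} = \frac{\left(- \frac{1}{29}\right) \left(-93\right)}{94960} = \frac{93}{29} \cdot \frac{1}{94960} = \frac{93}{2753840}$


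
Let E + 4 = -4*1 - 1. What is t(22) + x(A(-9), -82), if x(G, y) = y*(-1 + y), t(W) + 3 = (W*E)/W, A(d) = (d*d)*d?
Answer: 6794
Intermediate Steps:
E = -9 (E = -4 + (-4*1 - 1) = -4 + (-4 - 1) = -4 - 5 = -9)
A(d) = d³ (A(d) = d²*d = d³)
t(W) = -12 (t(W) = -3 + (W*(-9))/W = -3 + (-9*W)/W = -3 - 9 = -12)
t(22) + x(A(-9), -82) = -12 - 82*(-1 - 82) = -12 - 82*(-83) = -12 + 6806 = 6794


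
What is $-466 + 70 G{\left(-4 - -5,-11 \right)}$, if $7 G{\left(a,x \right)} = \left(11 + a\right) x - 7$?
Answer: $-1856$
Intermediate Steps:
$G{\left(a,x \right)} = -1 + \frac{x \left(11 + a\right)}{7}$ ($G{\left(a,x \right)} = \frac{\left(11 + a\right) x - 7}{7} = \frac{x \left(11 + a\right) - 7}{7} = \frac{-7 + x \left(11 + a\right)}{7} = -1 + \frac{x \left(11 + a\right)}{7}$)
$-466 + 70 G{\left(-4 - -5,-11 \right)} = -466 + 70 \left(-1 + \frac{11}{7} \left(-11\right) + \frac{1}{7} \left(-4 - -5\right) \left(-11\right)\right) = -466 + 70 \left(-1 - \frac{121}{7} + \frac{1}{7} \left(-4 + 5\right) \left(-11\right)\right) = -466 + 70 \left(-1 - \frac{121}{7} + \frac{1}{7} \cdot 1 \left(-11\right)\right) = -466 + 70 \left(-1 - \frac{121}{7} - \frac{11}{7}\right) = -466 + 70 \left(- \frac{139}{7}\right) = -466 - 1390 = -1856$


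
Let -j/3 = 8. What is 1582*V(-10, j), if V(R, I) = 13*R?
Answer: -205660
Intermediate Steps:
j = -24 (j = -3*8 = -24)
1582*V(-10, j) = 1582*(13*(-10)) = 1582*(-130) = -205660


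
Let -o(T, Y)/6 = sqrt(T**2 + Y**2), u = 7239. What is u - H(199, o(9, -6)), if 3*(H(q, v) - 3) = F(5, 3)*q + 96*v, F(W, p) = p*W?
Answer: 6241 + 576*sqrt(13) ≈ 8317.8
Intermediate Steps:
F(W, p) = W*p
o(T, Y) = -6*sqrt(T**2 + Y**2)
H(q, v) = 3 + 5*q + 32*v (H(q, v) = 3 + ((5*3)*q + 96*v)/3 = 3 + (15*q + 96*v)/3 = 3 + (5*q + 32*v) = 3 + 5*q + 32*v)
u - H(199, o(9, -6)) = 7239 - (3 + 5*199 + 32*(-6*sqrt(9**2 + (-6)**2))) = 7239 - (3 + 995 + 32*(-6*sqrt(81 + 36))) = 7239 - (3 + 995 + 32*(-18*sqrt(13))) = 7239 - (3 + 995 - 576*sqrt(13)) = 7239 - (998 - 576*sqrt(13)) = 7239 + (-998 + 576*sqrt(13)) = 6241 + 576*sqrt(13)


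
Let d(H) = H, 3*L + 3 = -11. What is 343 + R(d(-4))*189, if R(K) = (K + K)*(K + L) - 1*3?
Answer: 12880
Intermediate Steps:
L = -14/3 (L = -1 + (⅓)*(-11) = -1 - 11/3 = -14/3 ≈ -4.6667)
R(K) = -3 + 2*K*(-14/3 + K) (R(K) = (K + K)*(K - 14/3) - 1*3 = (2*K)*(-14/3 + K) - 3 = 2*K*(-14/3 + K) - 3 = -3 + 2*K*(-14/3 + K))
343 + R(d(-4))*189 = 343 + (-3 + 2*(-4)² - 28/3*(-4))*189 = 343 + (-3 + 2*16 + 112/3)*189 = 343 + (-3 + 32 + 112/3)*189 = 343 + (199/3)*189 = 343 + 12537 = 12880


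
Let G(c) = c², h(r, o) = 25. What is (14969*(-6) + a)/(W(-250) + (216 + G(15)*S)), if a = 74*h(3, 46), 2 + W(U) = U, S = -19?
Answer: 87964/4311 ≈ 20.405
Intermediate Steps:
W(U) = -2 + U
a = 1850 (a = 74*25 = 1850)
(14969*(-6) + a)/(W(-250) + (216 + G(15)*S)) = (14969*(-6) + 1850)/((-2 - 250) + (216 + 15²*(-19))) = (-89814 + 1850)/(-252 + (216 + 225*(-19))) = -87964/(-252 + (216 - 4275)) = -87964/(-252 - 4059) = -87964/(-4311) = -87964*(-1/4311) = 87964/4311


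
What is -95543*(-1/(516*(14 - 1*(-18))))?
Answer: 95543/16512 ≈ 5.7863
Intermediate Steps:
-95543*(-1/(516*(14 - 1*(-18)))) = -95543*(-1/(516*(14 + 18))) = -95543/(-12*32*43) = -95543/((-384*43)) = -95543/(-16512) = -95543*(-1/16512) = 95543/16512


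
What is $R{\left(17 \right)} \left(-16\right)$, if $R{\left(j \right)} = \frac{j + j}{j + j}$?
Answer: $-16$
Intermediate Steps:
$R{\left(j \right)} = 1$ ($R{\left(j \right)} = \frac{2 j}{2 j} = 2 j \frac{1}{2 j} = 1$)
$R{\left(17 \right)} \left(-16\right) = 1 \left(-16\right) = -16$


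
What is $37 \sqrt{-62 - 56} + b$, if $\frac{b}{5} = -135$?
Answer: $-675 + 37 i \sqrt{118} \approx -675.0 + 401.92 i$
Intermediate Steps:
$b = -675$ ($b = 5 \left(-135\right) = -675$)
$37 \sqrt{-62 - 56} + b = 37 \sqrt{-62 - 56} - 675 = 37 \sqrt{-118} - 675 = 37 i \sqrt{118} - 675 = -675 + 37 i \sqrt{118}$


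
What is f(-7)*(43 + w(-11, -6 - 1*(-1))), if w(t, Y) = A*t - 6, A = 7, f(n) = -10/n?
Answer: -400/7 ≈ -57.143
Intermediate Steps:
w(t, Y) = -6 + 7*t (w(t, Y) = 7*t - 6 = -6 + 7*t)
f(-7)*(43 + w(-11, -6 - 1*(-1))) = (-10/(-7))*(43 + (-6 + 7*(-11))) = (-10*(-1/7))*(43 + (-6 - 77)) = 10*(43 - 83)/7 = (10/7)*(-40) = -400/7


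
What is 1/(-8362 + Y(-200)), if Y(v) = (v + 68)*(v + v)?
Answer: 1/44438 ≈ 2.2503e-5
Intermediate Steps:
Y(v) = 2*v*(68 + v) (Y(v) = (68 + v)*(2*v) = 2*v*(68 + v))
1/(-8362 + Y(-200)) = 1/(-8362 + 2*(-200)*(68 - 200)) = 1/(-8362 + 2*(-200)*(-132)) = 1/(-8362 + 52800) = 1/44438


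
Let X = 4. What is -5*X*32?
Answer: -640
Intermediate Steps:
-5*X*32 = -5*4*32 = -20*32 = -640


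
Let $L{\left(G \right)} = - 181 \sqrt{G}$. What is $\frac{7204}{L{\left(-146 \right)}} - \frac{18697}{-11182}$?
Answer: $\frac{18697}{11182} + \frac{3602 i \sqrt{146}}{13213} \approx 1.6721 + 3.294 i$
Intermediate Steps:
$\frac{7204}{L{\left(-146 \right)}} - \frac{18697}{-11182} = \frac{7204}{\left(-181\right) \sqrt{-146}} - \frac{18697}{-11182} = \frac{7204}{\left(-181\right) i \sqrt{146}} - - \frac{18697}{11182} = \frac{7204}{\left(-181\right) i \sqrt{146}} + \frac{18697}{11182} = 7204 \frac{i \sqrt{146}}{26426} + \frac{18697}{11182} = \frac{3602 i \sqrt{146}}{13213} + \frac{18697}{11182} = \frac{18697}{11182} + \frac{3602 i \sqrt{146}}{13213}$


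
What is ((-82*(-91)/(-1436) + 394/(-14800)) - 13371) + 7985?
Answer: -14322323023/2656600 ≈ -5391.2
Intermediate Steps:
((-82*(-91)/(-1436) + 394/(-14800)) - 13371) + 7985 = ((7462*(-1/1436) + 394*(-1/14800)) - 13371) + 7985 = ((-3731/718 - 197/7400) - 13371) + 7985 = (-13875423/2656600 - 13371) + 7985 = -35535274023/2656600 + 7985 = -14322323023/2656600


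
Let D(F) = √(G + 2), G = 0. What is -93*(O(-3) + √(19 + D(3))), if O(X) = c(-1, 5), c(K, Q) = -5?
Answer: 465 - 93*√(19 + √2) ≈ 44.807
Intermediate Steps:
O(X) = -5
D(F) = √2 (D(F) = √(0 + 2) = √2)
-93*(O(-3) + √(19 + D(3))) = -93*(-5 + √(19 + √2)) = 465 - 93*√(19 + √2)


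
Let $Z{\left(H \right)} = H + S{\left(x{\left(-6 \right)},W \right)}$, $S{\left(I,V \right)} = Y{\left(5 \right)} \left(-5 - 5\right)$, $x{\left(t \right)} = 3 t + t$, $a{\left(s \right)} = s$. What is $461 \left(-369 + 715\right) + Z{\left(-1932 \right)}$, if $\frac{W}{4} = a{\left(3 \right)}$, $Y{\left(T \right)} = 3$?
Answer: $157544$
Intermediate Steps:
$x{\left(t \right)} = 4 t$
$W = 12$ ($W = 4 \cdot 3 = 12$)
$S{\left(I,V \right)} = -30$ ($S{\left(I,V \right)} = 3 \left(-5 - 5\right) = 3 \left(-10\right) = -30$)
$Z{\left(H \right)} = -30 + H$ ($Z{\left(H \right)} = H - 30 = -30 + H$)
$461 \left(-369 + 715\right) + Z{\left(-1932 \right)} = 461 \left(-369 + 715\right) - 1962 = 461 \cdot 346 - 1962 = 159506 - 1962 = 157544$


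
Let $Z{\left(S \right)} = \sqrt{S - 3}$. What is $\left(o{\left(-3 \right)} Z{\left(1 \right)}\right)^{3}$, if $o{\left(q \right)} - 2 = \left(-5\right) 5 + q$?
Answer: $35152 i \sqrt{2} \approx 49712.0 i$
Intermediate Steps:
$o{\left(q \right)} = -23 + q$ ($o{\left(q \right)} = 2 + \left(\left(-5\right) 5 + q\right) = 2 + \left(-25 + q\right) = -23 + q$)
$Z{\left(S \right)} = \sqrt{-3 + S}$
$\left(o{\left(-3 \right)} Z{\left(1 \right)}\right)^{3} = \left(\left(-23 - 3\right) \sqrt{-3 + 1}\right)^{3} = \left(- 26 \sqrt{-2}\right)^{3} = \left(- 26 i \sqrt{2}\right)^{3} = 35152 i \sqrt{2}$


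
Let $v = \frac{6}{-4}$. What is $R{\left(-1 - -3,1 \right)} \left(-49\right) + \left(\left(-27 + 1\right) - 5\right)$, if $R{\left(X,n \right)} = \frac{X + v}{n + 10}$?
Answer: $- \frac{731}{22} \approx -33.227$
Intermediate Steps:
$v = - \frac{3}{2}$ ($v = 6 \left(- \frac{1}{4}\right) = - \frac{3}{2} \approx -1.5$)
$R{\left(X,n \right)} = \frac{- \frac{3}{2} + X}{10 + n}$ ($R{\left(X,n \right)} = \frac{X - \frac{3}{2}}{n + 10} = \frac{- \frac{3}{2} + X}{10 + n}$)
$R{\left(-1 - -3,1 \right)} \left(-49\right) + \left(\left(-27 + 1\right) - 5\right) = \frac{- \frac{3}{2} - -2}{10 + 1} \left(-49\right) + \left(\left(-27 + 1\right) - 5\right) = \frac{- \frac{3}{2} + \left(-1 + 3\right)}{11} \left(-49\right) - 31 = \frac{- \frac{3}{2} + 2}{11} \left(-49\right) - 31 = \frac{1}{11} \cdot \frac{1}{2} \left(-49\right) - 31 = \frac{1}{22} \left(-49\right) - 31 = - \frac{49}{22} - 31 = - \frac{731}{22}$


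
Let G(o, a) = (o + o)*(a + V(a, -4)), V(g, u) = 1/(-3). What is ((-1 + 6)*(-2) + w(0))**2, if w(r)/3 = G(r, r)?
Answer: 100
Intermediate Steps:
V(g, u) = -1/3
G(o, a) = 2*o*(-1/3 + a) (G(o, a) = (o + o)*(a - 1/3) = (2*o)*(-1/3 + a) = 2*o*(-1/3 + a))
w(r) = 2*r*(-1 + 3*r) (w(r) = 3*(2*r*(-1 + 3*r)/3) = 2*r*(-1 + 3*r))
((-1 + 6)*(-2) + w(0))**2 = ((-1 + 6)*(-2) + 2*0*(-1 + 3*0))**2 = (5*(-2) + 2*0*(-1 + 0))**2 = (-10 + 2*0*(-1))**2 = (-10 + 0)**2 = (-10)**2 = 100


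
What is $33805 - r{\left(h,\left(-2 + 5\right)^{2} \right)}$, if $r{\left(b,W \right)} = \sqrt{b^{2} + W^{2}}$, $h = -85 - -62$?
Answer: $33805 - \sqrt{610} \approx 33780.0$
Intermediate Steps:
$h = -23$ ($h = -85 + 62 = -23$)
$r{\left(b,W \right)} = \sqrt{W^{2} + b^{2}}$
$33805 - r{\left(h,\left(-2 + 5\right)^{2} \right)} = 33805 - \sqrt{\left(\left(-2 + 5\right)^{2}\right)^{2} + \left(-23\right)^{2}} = 33805 - \sqrt{\left(3^{2}\right)^{2} + 529} = 33805 - \sqrt{9^{2} + 529} = 33805 - \sqrt{81 + 529} = 33805 - \sqrt{610}$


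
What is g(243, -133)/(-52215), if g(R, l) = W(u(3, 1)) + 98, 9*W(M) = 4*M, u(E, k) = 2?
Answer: -178/93987 ≈ -0.0018939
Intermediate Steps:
W(M) = 4*M/9 (W(M) = (4*M)/9 = 4*M/9)
g(R, l) = 890/9 (g(R, l) = (4/9)*2 + 98 = 8/9 + 98 = 890/9)
g(243, -133)/(-52215) = (890/9)/(-52215) = (890/9)*(-1/52215) = -178/93987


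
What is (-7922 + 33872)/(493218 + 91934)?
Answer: 12975/292576 ≈ 0.044347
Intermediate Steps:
(-7922 + 33872)/(493218 + 91934) = 25950/585152 = 25950*(1/585152) = 12975/292576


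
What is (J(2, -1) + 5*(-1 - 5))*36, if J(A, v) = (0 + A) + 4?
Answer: -864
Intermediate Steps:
J(A, v) = 4 + A (J(A, v) = A + 4 = 4 + A)
(J(2, -1) + 5*(-1 - 5))*36 = ((4 + 2) + 5*(-1 - 5))*36 = (6 + 5*(-6))*36 = (6 - 30)*36 = -24*36 = -864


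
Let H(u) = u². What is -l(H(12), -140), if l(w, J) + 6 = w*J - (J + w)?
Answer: 20170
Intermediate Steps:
l(w, J) = -6 - J - w + J*w (l(w, J) = -6 + (w*J - (J + w)) = -6 + (J*w + (-J - w)) = -6 + (-J - w + J*w) = -6 - J - w + J*w)
-l(H(12), -140) = -(-6 - 1*(-140) - 1*12² - 140*12²) = -(-6 + 140 - 1*144 - 140*144) = -(-6 + 140 - 144 - 20160) = -1*(-20170) = 20170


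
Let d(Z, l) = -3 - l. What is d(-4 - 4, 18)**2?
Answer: 441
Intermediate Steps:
d(-4 - 4, 18)**2 = (-3 - 1*18)**2 = (-3 - 18)**2 = (-21)**2 = 441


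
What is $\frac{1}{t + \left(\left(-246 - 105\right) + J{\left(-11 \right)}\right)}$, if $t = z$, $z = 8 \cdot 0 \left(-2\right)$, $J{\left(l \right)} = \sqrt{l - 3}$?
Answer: $- \frac{351}{123215} - \frac{i \sqrt{14}}{123215} \approx -0.0028487 - 3.0367 \cdot 10^{-5} i$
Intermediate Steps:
$J{\left(l \right)} = \sqrt{-3 + l}$
$z = 0$ ($z = 0 \left(-2\right) = 0$)
$t = 0$
$\frac{1}{t + \left(\left(-246 - 105\right) + J{\left(-11 \right)}\right)} = \frac{1}{0 + \left(\left(-246 - 105\right) + \sqrt{-3 - 11}\right)} = \frac{1}{0 + \left(\left(-246 - 105\right) + \sqrt{-14}\right)} = \frac{1}{0 - \left(351 - i \sqrt{14}\right)} = \frac{1}{-351 + i \sqrt{14}}$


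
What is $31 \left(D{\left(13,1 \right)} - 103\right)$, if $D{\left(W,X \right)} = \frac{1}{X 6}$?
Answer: $- \frac{19127}{6} \approx -3187.8$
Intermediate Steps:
$D{\left(W,X \right)} = \frac{1}{6 X}$
$31 \left(D{\left(13,1 \right)} - 103\right) = 31 \left(\frac{1}{6 \cdot 1} - 103\right) = 31 \left(\frac{1}{6} \cdot 1 - 103\right) = 31 \left(\frac{1}{6} - 103\right) = 31 \left(- \frac{617}{6}\right) = - \frac{19127}{6}$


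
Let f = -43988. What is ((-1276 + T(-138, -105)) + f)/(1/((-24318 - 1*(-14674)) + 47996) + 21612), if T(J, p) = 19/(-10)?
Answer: -8680188984/4144317125 ≈ -2.0945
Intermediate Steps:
T(J, p) = -19/10 (T(J, p) = 19*(-1/10) = -19/10)
((-1276 + T(-138, -105)) + f)/(1/((-24318 - 1*(-14674)) + 47996) + 21612) = ((-1276 - 19/10) - 43988)/(1/((-24318 - 1*(-14674)) + 47996) + 21612) = (-12779/10 - 43988)/(1/((-24318 + 14674) + 47996) + 21612) = -452659/(10*(1/(-9644 + 47996) + 21612)) = -452659/(10*(1/38352 + 21612)) = -452659/(10*828863425/38352) = -452659/10*38352/828863425 = -8680188984/4144317125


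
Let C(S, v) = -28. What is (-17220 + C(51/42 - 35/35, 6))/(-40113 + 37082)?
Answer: 2464/433 ≈ 5.6905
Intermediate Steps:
(-17220 + C(51/42 - 35/35, 6))/(-40113 + 37082) = (-17220 - 28)/(-40113 + 37082) = -17248/(-3031) = -17248*(-1/3031) = 2464/433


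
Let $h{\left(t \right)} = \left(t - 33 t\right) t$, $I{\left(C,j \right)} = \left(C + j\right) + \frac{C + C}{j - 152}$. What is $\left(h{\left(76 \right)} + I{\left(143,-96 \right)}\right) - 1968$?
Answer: $- \frac{23157515}{124} \approx -1.8675 \cdot 10^{5}$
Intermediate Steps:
$I{\left(C,j \right)} = C + j + \frac{2 C}{-152 + j}$ ($I{\left(C,j \right)} = \left(C + j\right) + \frac{2 C}{-152 + j} = C + j + \frac{2 C}{-152 + j}$)
$h{\left(t \right)} = - 32 t^{2}$ ($h{\left(t \right)} = - 32 t t = - 32 t^{2}$)
$\left(h{\left(76 \right)} + I{\left(143,-96 \right)}\right) - 1968 = \left(- 32 \cdot 76^{2} + \frac{\left(-96\right)^{2} - -14592 - 21450 + 143 \left(-96\right)}{-152 - 96}\right) - 1968 = \left(\left(-32\right) 5776 + \frac{9216 + 14592 - 21450 - 13728}{-248}\right) - 1968 = \left(-184832 - - \frac{5685}{124}\right) - 1968 = \left(-184832 + \frac{5685}{124}\right) - 1968 = - \frac{22913483}{124} - 1968 = - \frac{23157515}{124}$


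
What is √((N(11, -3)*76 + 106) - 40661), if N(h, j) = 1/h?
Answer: I*√4906319/11 ≈ 201.37*I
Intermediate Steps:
√((N(11, -3)*76 + 106) - 40661) = √((76/11 + 106) - 40661) = √(1242/11 - 40661) = √(-446029/11) = I*√4906319/11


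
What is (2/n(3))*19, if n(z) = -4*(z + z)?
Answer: -19/12 ≈ -1.5833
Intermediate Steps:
n(z) = -8*z
(2/n(3))*19 = (2/(-8*3))*19 = (2/(-24))*19 = -1/24*2*19 = -1/12*19 = -19/12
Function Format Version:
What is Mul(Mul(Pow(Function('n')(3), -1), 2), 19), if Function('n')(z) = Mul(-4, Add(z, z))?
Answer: Rational(-19, 12) ≈ -1.5833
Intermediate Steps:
Function('n')(z) = Mul(-8, z) (Function('n')(z) = Mul(-4, Mul(2, z)) = Mul(-8, z))
Mul(Mul(Pow(Function('n')(3), -1), 2), 19) = Mul(Mul(Pow(Mul(-8, 3), -1), 2), 19) = Mul(Mul(Pow(-24, -1), 2), 19) = Mul(Mul(Rational(-1, 24), 2), 19) = Mul(Rational(-1, 12), 19) = Rational(-19, 12)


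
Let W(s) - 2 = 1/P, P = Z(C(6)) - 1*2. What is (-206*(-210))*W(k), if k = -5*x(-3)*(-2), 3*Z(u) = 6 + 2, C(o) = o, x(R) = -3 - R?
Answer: 151410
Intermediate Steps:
Z(u) = 8/3 (Z(u) = (6 + 2)/3 = (1/3)*8 = 8/3)
k = 0 (k = -5*(-3 - 1*(-3))*(-2) = -5*(-3 + 3)*(-2) = -5*0*(-2) = 0*(-2) = 0)
P = 2/3 (P = 8/3 - 1*2 = 8/3 - 2 = 2/3 ≈ 0.66667)
W(s) = 7/2 (W(s) = 2 + 1/(2/3) = 2 + 3/2 = 7/2)
(-206*(-210))*W(k) = -206*(-210)*(7/2) = 43260*(7/2) = 151410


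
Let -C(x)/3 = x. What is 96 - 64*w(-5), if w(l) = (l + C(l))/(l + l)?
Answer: 160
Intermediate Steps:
C(x) = -3*x
w(l) = -1 (w(l) = (l - 3*l)/(l + l) = (-2*l)/((2*l)) = (-2*l)*(1/(2*l)) = -1)
96 - 64*w(-5) = 96 - 64*(-1) = 96 + 64 = 160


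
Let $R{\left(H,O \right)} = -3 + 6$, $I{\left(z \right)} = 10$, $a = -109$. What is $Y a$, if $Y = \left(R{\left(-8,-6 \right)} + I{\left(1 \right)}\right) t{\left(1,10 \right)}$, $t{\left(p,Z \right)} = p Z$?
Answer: $-14170$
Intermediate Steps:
$t{\left(p,Z \right)} = Z p$
$R{\left(H,O \right)} = 3$
$Y = 130$ ($Y = \left(3 + 10\right) 10 \cdot 1 = 13 \cdot 10 = 130$)
$Y a = 130 \left(-109\right) = -14170$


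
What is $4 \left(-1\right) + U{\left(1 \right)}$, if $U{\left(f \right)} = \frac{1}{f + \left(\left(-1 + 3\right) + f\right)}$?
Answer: $- \frac{15}{4} \approx -3.75$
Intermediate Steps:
$U{\left(f \right)} = \frac{1}{2 + 2 f}$ ($U{\left(f \right)} = \frac{1}{f + \left(2 + f\right)} = \frac{1}{2 + 2 f}$)
$4 \left(-1\right) + U{\left(1 \right)} = 4 \left(-1\right) + \frac{1}{2 \left(1 + 1\right)} = -4 + \frac{1}{2 \cdot 2} = -4 + \frac{1}{2} \cdot \frac{1}{2} = -4 + \frac{1}{4} = - \frac{15}{4}$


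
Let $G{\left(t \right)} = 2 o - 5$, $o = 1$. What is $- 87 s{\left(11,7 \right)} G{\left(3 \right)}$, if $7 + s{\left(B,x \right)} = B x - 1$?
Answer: $18009$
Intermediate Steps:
$s{\left(B,x \right)} = -8 + B x$ ($s{\left(B,x \right)} = -7 + \left(B x - 1\right) = -7 + \left(-1 + B x\right) = -8 + B x$)
$G{\left(t \right)} = -3$ ($G{\left(t \right)} = 2 \cdot 1 - 5 = 2 - 5 = -3$)
$- 87 s{\left(11,7 \right)} G{\left(3 \right)} = - 87 \left(-8 + 11 \cdot 7\right) \left(-3\right) = - 87 \left(-8 + 77\right) \left(-3\right) = \left(-87\right) 69 \left(-3\right) = \left(-6003\right) \left(-3\right) = 18009$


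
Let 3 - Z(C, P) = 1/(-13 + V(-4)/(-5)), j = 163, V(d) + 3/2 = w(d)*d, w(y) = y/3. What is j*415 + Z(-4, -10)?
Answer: 27938654/413 ≈ 67648.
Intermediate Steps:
w(y) = y/3 (w(y) = y*(⅓) = y/3)
V(d) = -3/2 + d²/3 (V(d) = -3/2 + (d/3)*d = -3/2 + d²/3)
Z(C, P) = 1269/413 (Z(C, P) = 3 - 1/(-13 + (-3/2 + (⅓)*(-4)²)/(-5)) = 3 - 1/(-13 + (-3/2 + (⅓)*16)*(-⅕)) = 3 - 1/(-13 + (-3/2 + 16/3)*(-⅕)) = 3 - 1/(-13 + (23/6)*(-⅕)) = 3 - 1/(-13 - 23/30) = 3 - 1/(-413/30) = 3 - 1*(-30/413) = 3 + 30/413 = 1269/413)
j*415 + Z(-4, -10) = 163*415 + 1269/413 = 67645 + 1269/413 = 27938654/413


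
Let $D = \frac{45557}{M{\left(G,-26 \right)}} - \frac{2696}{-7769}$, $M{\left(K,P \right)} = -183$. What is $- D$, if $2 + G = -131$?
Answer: $\frac{353438965}{1421727} \approx 248.6$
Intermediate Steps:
$G = -133$ ($G = -2 - 131 = -133$)
$D = - \frac{353438965}{1421727}$ ($D = \frac{45557}{-183} - \frac{2696}{-7769} = 45557 \left(- \frac{1}{183}\right) - - \frac{2696}{7769} = - \frac{45557}{183} + \frac{2696}{7769} = - \frac{353438965}{1421727} \approx -248.6$)
$- D = \left(-1\right) \left(- \frac{353438965}{1421727}\right) = \frac{353438965}{1421727}$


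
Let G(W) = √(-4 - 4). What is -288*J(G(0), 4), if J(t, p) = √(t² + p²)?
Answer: -576*√2 ≈ -814.59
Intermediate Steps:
G(W) = 2*I*√2 (G(W) = √(-8) = 2*I*√2)
J(t, p) = √(p² + t²)
-288*J(G(0), 4) = -288*√(4² + (2*I*√2)²) = -288*√(16 - 8) = -576*√2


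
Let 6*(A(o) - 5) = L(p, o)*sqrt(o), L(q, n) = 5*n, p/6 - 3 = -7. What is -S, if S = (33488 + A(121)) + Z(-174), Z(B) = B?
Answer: -206569/6 ≈ -34428.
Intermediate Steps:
p = -24 (p = 18 + 6*(-7) = 18 - 42 = -24)
A(o) = 5 + 5*o**(3/2)/6 (A(o) = 5 + ((5*o)*sqrt(o))/6 = 5 + (5*o**(3/2))/6 = 5 + 5*o**(3/2)/6)
S = 206569/6 (S = (33488 + (5 + 5*121**(3/2)/6)) - 174 = (33488 + (5 + (5/6)*1331)) - 174 = (33488 + (5 + 6655/6)) - 174 = (33488 + 6685/6) - 174 = 207613/6 - 174 = 206569/6 ≈ 34428.)
-S = -1*206569/6 = -206569/6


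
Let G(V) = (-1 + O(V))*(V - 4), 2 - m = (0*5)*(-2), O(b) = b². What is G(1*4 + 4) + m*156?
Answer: 564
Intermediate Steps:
m = 2 (m = 2 - 0*5*(-2) = 2 - 0*(-2) = 2 - 1*0 = 2 + 0 = 2)
G(V) = (-1 + V²)*(-4 + V) (G(V) = (-1 + V²)*(V - 4) = (-1 + V²)*(-4 + V))
G(1*4 + 4) + m*156 = (4 + (1*4 + 4)³ - (1*4 + 4) - 4*(1*4 + 4)²) + 2*156 = (4 + (4 + 4)³ - (4 + 4) - 4*(4 + 4)²) + 312 = (4 + 8³ - 1*8 - 4*8²) + 312 = (4 + 512 - 8 - 4*64) + 312 = (4 + 512 - 8 - 256) + 312 = 252 + 312 = 564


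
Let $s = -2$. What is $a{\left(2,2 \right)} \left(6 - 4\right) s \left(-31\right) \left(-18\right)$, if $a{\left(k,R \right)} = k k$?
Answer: $-8928$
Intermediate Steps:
$a{\left(k,R \right)} = k^{2}$
$a{\left(2,2 \right)} \left(6 - 4\right) s \left(-31\right) \left(-18\right) = 2^{2} \left(6 - 4\right) \left(-2\right) \left(-31\right) \left(-18\right) = 4 \cdot 2 \left(-2\right) \left(-31\right) \left(-18\right) = 8 \left(-2\right) \left(-31\right) \left(-18\right) = \left(-16\right) \left(-31\right) \left(-18\right) = 496 \left(-18\right) = -8928$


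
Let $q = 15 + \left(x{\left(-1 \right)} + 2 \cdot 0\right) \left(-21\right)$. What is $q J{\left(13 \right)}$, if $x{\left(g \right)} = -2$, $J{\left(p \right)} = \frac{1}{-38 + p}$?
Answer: $- \frac{57}{25} \approx -2.28$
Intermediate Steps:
$q = 57$ ($q = 15 + \left(-2 + 2 \cdot 0\right) \left(-21\right) = 15 + \left(-2 + 0\right) \left(-21\right) = 15 - -42 = 15 + 42 = 57$)
$q J{\left(13 \right)} = \frac{57}{-38 + 13} = \frac{57}{-25} = 57 \left(- \frac{1}{25}\right) = - \frac{57}{25}$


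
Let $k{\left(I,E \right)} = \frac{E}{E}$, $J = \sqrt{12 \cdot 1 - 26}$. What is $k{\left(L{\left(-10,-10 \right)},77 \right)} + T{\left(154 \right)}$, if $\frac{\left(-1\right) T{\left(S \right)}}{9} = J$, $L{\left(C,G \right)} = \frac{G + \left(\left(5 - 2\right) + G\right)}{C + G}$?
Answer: $1 - 9 i \sqrt{14} \approx 1.0 - 33.675 i$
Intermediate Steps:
$J = i \sqrt{14}$ ($J = \sqrt{12 - 26} = \sqrt{-14} = i \sqrt{14} \approx 3.7417 i$)
$L{\left(C,G \right)} = \frac{3 + 2 G}{C + G}$ ($L{\left(C,G \right)} = \frac{G + \left(3 + G\right)}{C + G} = \frac{3 + 2 G}{C + G}$)
$k{\left(I,E \right)} = 1$
$T{\left(S \right)} = - 9 i \sqrt{14}$
$k{\left(L{\left(-10,-10 \right)},77 \right)} + T{\left(154 \right)} = 1 - 9 i \sqrt{14}$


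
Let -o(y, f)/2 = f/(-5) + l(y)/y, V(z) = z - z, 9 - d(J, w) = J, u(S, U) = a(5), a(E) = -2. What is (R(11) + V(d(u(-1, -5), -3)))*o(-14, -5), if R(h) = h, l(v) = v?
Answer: -44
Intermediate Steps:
u(S, U) = -2
d(J, w) = 9 - J
V(z) = 0
o(y, f) = -2 + 2*f/5 (o(y, f) = -2*(f/(-5) + y/y) = -2*(f*(-1/5) + 1) = -2*(-f/5 + 1) = -2*(1 - f/5) = -2 + 2*f/5)
(R(11) + V(d(u(-1, -5), -3)))*o(-14, -5) = (11 + 0)*(-2 + (2/5)*(-5)) = 11*(-2 - 2) = 11*(-4) = -44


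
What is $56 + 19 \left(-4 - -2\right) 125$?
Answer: $-4694$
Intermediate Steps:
$56 + 19 \left(-4 - -2\right) 125 = 56 + 19 \left(-4 + 2\right) 125 = 56 + 19 \left(-2\right) 125 = 56 - 4750 = -4694$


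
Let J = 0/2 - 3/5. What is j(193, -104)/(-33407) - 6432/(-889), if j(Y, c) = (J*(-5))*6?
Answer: 214857822/29698823 ≈ 7.2346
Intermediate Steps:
J = -⅗ (J = 0*(½) - 3*⅕ = 0 - ⅗ = -⅗ ≈ -0.60000)
j(Y, c) = 18 (j(Y, c) = -⅗*(-5)*6 = 3*6 = 18)
j(193, -104)/(-33407) - 6432/(-889) = 18/(-33407) - 6432/(-889) = 18*(-1/33407) - 6432*(-1/889) = -18/33407 + 6432/889 = 214857822/29698823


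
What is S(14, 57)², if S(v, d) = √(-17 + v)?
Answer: -3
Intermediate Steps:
S(14, 57)² = (√(-17 + 14))² = (√(-3))² = (I*√3)² = -3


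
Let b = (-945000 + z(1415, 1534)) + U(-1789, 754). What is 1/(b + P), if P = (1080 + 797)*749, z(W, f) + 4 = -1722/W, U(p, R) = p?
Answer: 1415/649596478 ≈ 2.1783e-6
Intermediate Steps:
z(W, f) = -4 - 1722/W
b = -1339713817/1415 (b = (-945000 + (-4 - 1722/1415)) - 1789 = (-945000 - 7382/1415) - 1789 = -1337182382/1415 - 1789 = -1339713817/1415 ≈ -9.4679e+5)
P = 1405873 (P = 1877*749 = 1405873)
1/(b + P) = 1/(-1339713817/1415 + 1405873) = 1/(649596478/1415) = 1415/649596478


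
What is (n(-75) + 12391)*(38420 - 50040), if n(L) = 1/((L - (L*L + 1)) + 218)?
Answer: -789461080240/5483 ≈ -1.4398e+8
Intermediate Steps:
n(L) = 1/(217 + L - L²) (n(L) = 1/((L - (L² + 1)) + 218) = 1/((L - (1 + L²)) + 218) = 1/((L + (-1 - L²)) + 218) = 1/((-1 + L - L²) + 218) = 1/(217 + L - L²))
(n(-75) + 12391)*(38420 - 50040) = (1/(217 - 75 - 1*(-75)²) + 12391)*(38420 - 50040) = (1/(217 - 75 - 1*5625) + 12391)*(-11620) = (1/(217 - 75 - 5625) + 12391)*(-11620) = (1/(-5483) + 12391)*(-11620) = (-1/5483 + 12391)*(-11620) = (67939852/5483)*(-11620) = -789461080240/5483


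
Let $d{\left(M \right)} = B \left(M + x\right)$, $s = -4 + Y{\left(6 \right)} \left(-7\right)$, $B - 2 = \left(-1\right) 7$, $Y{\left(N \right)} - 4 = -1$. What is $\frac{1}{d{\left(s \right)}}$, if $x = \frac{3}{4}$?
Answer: $\frac{4}{485} \approx 0.0082474$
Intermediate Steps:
$Y{\left(N \right)} = 3$ ($Y{\left(N \right)} = 4 - 1 = 3$)
$B = -5$ ($B = 2 - 7 = -5$)
$x = \frac{3}{4}$ ($x = 3 \cdot \frac{1}{4} = \frac{3}{4} \approx 0.75$)
$s = -25$ ($s = -4 + 3 \left(-7\right) = -4 - 21 = -25$)
$d{\left(M \right)} = - \frac{15}{4} - 5 M$ ($d{\left(M \right)} = - 5 \left(M + \frac{3}{4}\right) = - 5 \left(\frac{3}{4} + M\right) = - \frac{15}{4} - 5 M$)
$\frac{1}{d{\left(s \right)}} = \frac{1}{- \frac{15}{4} - -125} = \frac{1}{- \frac{15}{4} + 125} = \frac{1}{\frac{485}{4}} = \frac{4}{485}$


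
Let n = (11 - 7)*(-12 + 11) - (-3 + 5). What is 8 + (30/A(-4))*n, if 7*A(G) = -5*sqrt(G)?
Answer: 8 - 126*I ≈ 8.0 - 126.0*I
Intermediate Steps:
A(G) = -5*sqrt(G)/7 (A(G) = (-5*sqrt(G))/7 = -5*sqrt(G)/7)
n = -6 (n = 4*(-1) - 1*2 = -4 - 2 = -6)
8 + (30/A(-4))*n = 8 + (30/((-10*I/7)))*(-6) = 8 + (30*(7*I/10))*(-6) = 8 + (21*I)*(-6) = 8 - 126*I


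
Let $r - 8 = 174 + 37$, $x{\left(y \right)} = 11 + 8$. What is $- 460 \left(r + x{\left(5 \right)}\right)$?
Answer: $-109480$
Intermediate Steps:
$x{\left(y \right)} = 19$
$r = 219$ ($r = 8 + \left(174 + 37\right) = 8 + 211 = 219$)
$- 460 \left(r + x{\left(5 \right)}\right) = - 460 \left(219 + 19\right) = \left(-460\right) 238 = -109480$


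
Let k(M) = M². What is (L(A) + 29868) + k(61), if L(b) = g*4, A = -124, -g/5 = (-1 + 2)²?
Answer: 33569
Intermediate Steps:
g = -5 (g = -5*(-1 + 2)² = -5*1² = -5*1 = -5)
L(b) = -20 (L(b) = -5*4 = -20)
(L(A) + 29868) + k(61) = (-20 + 29868) + 61² = 29848 + 3721 = 33569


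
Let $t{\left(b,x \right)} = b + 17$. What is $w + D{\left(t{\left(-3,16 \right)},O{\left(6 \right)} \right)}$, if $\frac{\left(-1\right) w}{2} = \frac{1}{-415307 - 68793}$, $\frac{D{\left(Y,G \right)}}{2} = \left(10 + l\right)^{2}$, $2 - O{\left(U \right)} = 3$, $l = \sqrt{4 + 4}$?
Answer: $\frac{52282801}{242050} + 80 \sqrt{2} \approx 329.14$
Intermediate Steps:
$l = 2 \sqrt{2}$ ($l = \sqrt{8} = 2 \sqrt{2} \approx 2.8284$)
$O{\left(U \right)} = -1$ ($O{\left(U \right)} = 2 - 3 = -1$)
$t{\left(b,x \right)} = 17 + b$
$D{\left(Y,G \right)} = 2 \left(10 + 2 \sqrt{2}\right)^{2}$
$w = \frac{1}{242050}$ ($w = - \frac{2}{-415307 - 68793} = - \frac{2}{-484100} = \left(-2\right) \left(- \frac{1}{484100}\right) = \frac{1}{242050} \approx 4.1314 \cdot 10^{-6}$)
$w + D{\left(t{\left(-3,16 \right)},O{\left(6 \right)} \right)} = \frac{1}{242050} + \left(216 + 80 \sqrt{2}\right) = \frac{52282801}{242050} + 80 \sqrt{2}$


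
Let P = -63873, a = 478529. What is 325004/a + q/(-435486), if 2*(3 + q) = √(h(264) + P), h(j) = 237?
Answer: 47178709177/69464226698 - I*√15909/435486 ≈ 0.67918 - 0.00028963*I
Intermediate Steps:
q = -3 + I*√15909 (q = -3 + √(237 - 63873)/2 = -3 + √(-63636)/2 = -3 + (2*I*√15909)/2 = -3 + I*√15909 ≈ -3.0 + 126.13*I)
325004/a + q/(-435486) = 325004/478529 + (-3 + I*√15909)/(-435486) = 325004*(1/478529) + (-3 + I*√15909)*(-1/435486) = 325004/478529 + (1/145162 - I*√15909/435486) = 47178709177/69464226698 - I*√15909/435486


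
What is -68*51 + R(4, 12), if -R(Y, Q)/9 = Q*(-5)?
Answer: -2928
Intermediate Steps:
R(Y, Q) = 45*Q (R(Y, Q) = -9*Q*(-5) = -(-45)*Q = 45*Q)
-68*51 + R(4, 12) = -68*51 + 45*12 = -3468 + 540 = -2928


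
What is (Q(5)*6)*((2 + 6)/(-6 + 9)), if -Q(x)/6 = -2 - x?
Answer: 672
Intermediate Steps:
Q(x) = 12 + 6*x (Q(x) = -6*(-2 - x) = 12 + 6*x)
(Q(5)*6)*((2 + 6)/(-6 + 9)) = ((12 + 6*5)*6)*((2 + 6)/(-6 + 9)) = ((12 + 30)*6)*(8/3) = (42*6)*(8*(⅓)) = 252*(8/3) = 672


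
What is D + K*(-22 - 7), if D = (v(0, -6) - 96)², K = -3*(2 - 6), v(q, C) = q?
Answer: 8868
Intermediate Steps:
K = 12 (K = -3*(-4) = 12)
D = 9216 (D = (0 - 96)² = (-96)² = 9216)
D + K*(-22 - 7) = 9216 + 12*(-22 - 7) = 9216 + 12*(-29) = 9216 - 348 = 8868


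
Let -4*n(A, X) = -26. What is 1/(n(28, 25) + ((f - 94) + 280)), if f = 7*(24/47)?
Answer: 94/18431 ≈ 0.0051001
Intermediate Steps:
n(A, X) = 13/2 (n(A, X) = -1/4*(-26) = 13/2)
f = 168/47 (f = 7*(24*(1/47)) = 7*(24/47) = 168/47 ≈ 3.5745)
1/(n(28, 25) + ((f - 94) + 280)) = 1/(13/2 + ((168/47 - 94) + 280)) = 1/(13/2 + (-4250/47 + 280)) = 1/(13/2 + 8910/47) = 1/(18431/94) = 94/18431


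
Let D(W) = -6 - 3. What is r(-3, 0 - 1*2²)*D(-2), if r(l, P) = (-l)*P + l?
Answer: 135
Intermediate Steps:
D(W) = -9
r(l, P) = l - P*l (r(l, P) = -P*l + l = l - P*l)
r(-3, 0 - 1*2²)*D(-2) = -3*(1 - (0 - 1*2²))*(-9) = -3*(1 - (0 - 1*4))*(-9) = -3*(1 - (0 - 4))*(-9) = -3*(1 - 1*(-4))*(-9) = -3*(1 + 4)*(-9) = -3*5*(-9) = -15*(-9) = 135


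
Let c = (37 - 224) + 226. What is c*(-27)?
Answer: -1053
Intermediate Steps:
c = 39 (c = -187 + 226 = 39)
c*(-27) = 39*(-27) = -1053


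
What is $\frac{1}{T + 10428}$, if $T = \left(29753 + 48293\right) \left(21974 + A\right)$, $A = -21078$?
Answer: $\frac{1}{69939644} \approx 1.4298 \cdot 10^{-8}$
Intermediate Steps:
$T = 69929216$ ($T = \left(29753 + 48293\right) \left(21974 - 21078\right) = 78046 \cdot 896 = 69929216$)
$\frac{1}{T + 10428} = \frac{1}{69929216 + 10428} = \frac{1}{69939644}$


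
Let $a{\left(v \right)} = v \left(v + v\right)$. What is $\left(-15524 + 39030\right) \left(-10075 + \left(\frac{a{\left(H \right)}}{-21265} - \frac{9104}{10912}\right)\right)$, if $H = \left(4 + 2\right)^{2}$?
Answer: $- \frac{1717452635895087}{7251365} \approx -2.3685 \cdot 10^{8}$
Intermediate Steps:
$H = 36$ ($H = 6^{2} = 36$)
$a{\left(v \right)} = 2 v^{2}$ ($a{\left(v \right)} = v 2 v = 2 v^{2}$)
$\left(-15524 + 39030\right) \left(-10075 + \left(\frac{a{\left(H \right)}}{-21265} - \frac{9104}{10912}\right)\right) = \left(-15524 + 39030\right) \left(-10075 - \left(\frac{569}{682} - \frac{2 \cdot 36^{2}}{-21265}\right)\right) = 23506 \left(-10075 - \left(\frac{569}{682} - 2 \cdot 1296 \left(- \frac{1}{21265}\right)\right)\right) = 23506 \left(-10075 + \left(2592 \left(- \frac{1}{21265}\right) - \frac{569}{682}\right)\right) = 23506 \left(-10075 - \frac{13867529}{14502730}\right) = 23506 \left(- \frac{146128872279}{14502730}\right) = - \frac{1717452635895087}{7251365}$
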